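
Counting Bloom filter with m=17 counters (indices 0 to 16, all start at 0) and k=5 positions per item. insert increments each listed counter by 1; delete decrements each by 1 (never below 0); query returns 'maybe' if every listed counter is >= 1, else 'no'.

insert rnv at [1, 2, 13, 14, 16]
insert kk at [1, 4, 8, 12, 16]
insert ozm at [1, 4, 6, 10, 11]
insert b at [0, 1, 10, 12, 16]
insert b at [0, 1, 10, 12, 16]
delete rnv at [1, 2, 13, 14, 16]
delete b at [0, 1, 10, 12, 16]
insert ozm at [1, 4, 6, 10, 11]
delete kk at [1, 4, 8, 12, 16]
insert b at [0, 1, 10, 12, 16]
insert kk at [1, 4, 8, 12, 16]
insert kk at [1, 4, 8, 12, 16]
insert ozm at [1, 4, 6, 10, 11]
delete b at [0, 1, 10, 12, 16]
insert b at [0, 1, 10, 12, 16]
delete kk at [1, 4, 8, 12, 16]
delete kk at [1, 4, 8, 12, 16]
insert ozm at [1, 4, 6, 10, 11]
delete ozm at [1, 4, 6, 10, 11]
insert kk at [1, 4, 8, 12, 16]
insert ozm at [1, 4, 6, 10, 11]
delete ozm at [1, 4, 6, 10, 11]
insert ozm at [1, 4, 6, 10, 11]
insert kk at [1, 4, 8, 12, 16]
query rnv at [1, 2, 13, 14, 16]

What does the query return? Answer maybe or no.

Step 1: insert rnv at [1, 2, 13, 14, 16] -> counters=[0,1,1,0,0,0,0,0,0,0,0,0,0,1,1,0,1]
Step 2: insert kk at [1, 4, 8, 12, 16] -> counters=[0,2,1,0,1,0,0,0,1,0,0,0,1,1,1,0,2]
Step 3: insert ozm at [1, 4, 6, 10, 11] -> counters=[0,3,1,0,2,0,1,0,1,0,1,1,1,1,1,0,2]
Step 4: insert b at [0, 1, 10, 12, 16] -> counters=[1,4,1,0,2,0,1,0,1,0,2,1,2,1,1,0,3]
Step 5: insert b at [0, 1, 10, 12, 16] -> counters=[2,5,1,0,2,0,1,0,1,0,3,1,3,1,1,0,4]
Step 6: delete rnv at [1, 2, 13, 14, 16] -> counters=[2,4,0,0,2,0,1,0,1,0,3,1,3,0,0,0,3]
Step 7: delete b at [0, 1, 10, 12, 16] -> counters=[1,3,0,0,2,0,1,0,1,0,2,1,2,0,0,0,2]
Step 8: insert ozm at [1, 4, 6, 10, 11] -> counters=[1,4,0,0,3,0,2,0,1,0,3,2,2,0,0,0,2]
Step 9: delete kk at [1, 4, 8, 12, 16] -> counters=[1,3,0,0,2,0,2,0,0,0,3,2,1,0,0,0,1]
Step 10: insert b at [0, 1, 10, 12, 16] -> counters=[2,4,0,0,2,0,2,0,0,0,4,2,2,0,0,0,2]
Step 11: insert kk at [1, 4, 8, 12, 16] -> counters=[2,5,0,0,3,0,2,0,1,0,4,2,3,0,0,0,3]
Step 12: insert kk at [1, 4, 8, 12, 16] -> counters=[2,6,0,0,4,0,2,0,2,0,4,2,4,0,0,0,4]
Step 13: insert ozm at [1, 4, 6, 10, 11] -> counters=[2,7,0,0,5,0,3,0,2,0,5,3,4,0,0,0,4]
Step 14: delete b at [0, 1, 10, 12, 16] -> counters=[1,6,0,0,5,0,3,0,2,0,4,3,3,0,0,0,3]
Step 15: insert b at [0, 1, 10, 12, 16] -> counters=[2,7,0,0,5,0,3,0,2,0,5,3,4,0,0,0,4]
Step 16: delete kk at [1, 4, 8, 12, 16] -> counters=[2,6,0,0,4,0,3,0,1,0,5,3,3,0,0,0,3]
Step 17: delete kk at [1, 4, 8, 12, 16] -> counters=[2,5,0,0,3,0,3,0,0,0,5,3,2,0,0,0,2]
Step 18: insert ozm at [1, 4, 6, 10, 11] -> counters=[2,6,0,0,4,0,4,0,0,0,6,4,2,0,0,0,2]
Step 19: delete ozm at [1, 4, 6, 10, 11] -> counters=[2,5,0,0,3,0,3,0,0,0,5,3,2,0,0,0,2]
Step 20: insert kk at [1, 4, 8, 12, 16] -> counters=[2,6,0,0,4,0,3,0,1,0,5,3,3,0,0,0,3]
Step 21: insert ozm at [1, 4, 6, 10, 11] -> counters=[2,7,0,0,5,0,4,0,1,0,6,4,3,0,0,0,3]
Step 22: delete ozm at [1, 4, 6, 10, 11] -> counters=[2,6,0,0,4,0,3,0,1,0,5,3,3,0,0,0,3]
Step 23: insert ozm at [1, 4, 6, 10, 11] -> counters=[2,7,0,0,5,0,4,0,1,0,6,4,3,0,0,0,3]
Step 24: insert kk at [1, 4, 8, 12, 16] -> counters=[2,8,0,0,6,0,4,0,2,0,6,4,4,0,0,0,4]
Query rnv: check counters[1]=8 counters[2]=0 counters[13]=0 counters[14]=0 counters[16]=4 -> no

Answer: no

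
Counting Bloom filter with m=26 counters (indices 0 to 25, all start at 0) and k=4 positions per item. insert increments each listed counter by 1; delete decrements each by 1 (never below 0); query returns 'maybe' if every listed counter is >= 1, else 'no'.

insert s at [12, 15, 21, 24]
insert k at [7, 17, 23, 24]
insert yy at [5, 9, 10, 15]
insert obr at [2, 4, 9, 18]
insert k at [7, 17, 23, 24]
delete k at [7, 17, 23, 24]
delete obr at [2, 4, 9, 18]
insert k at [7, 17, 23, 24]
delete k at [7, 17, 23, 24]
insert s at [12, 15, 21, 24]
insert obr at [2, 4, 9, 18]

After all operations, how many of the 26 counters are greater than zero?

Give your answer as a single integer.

Step 1: insert s at [12, 15, 21, 24] -> counters=[0,0,0,0,0,0,0,0,0,0,0,0,1,0,0,1,0,0,0,0,0,1,0,0,1,0]
Step 2: insert k at [7, 17, 23, 24] -> counters=[0,0,0,0,0,0,0,1,0,0,0,0,1,0,0,1,0,1,0,0,0,1,0,1,2,0]
Step 3: insert yy at [5, 9, 10, 15] -> counters=[0,0,0,0,0,1,0,1,0,1,1,0,1,0,0,2,0,1,0,0,0,1,0,1,2,0]
Step 4: insert obr at [2, 4, 9, 18] -> counters=[0,0,1,0,1,1,0,1,0,2,1,0,1,0,0,2,0,1,1,0,0,1,0,1,2,0]
Step 5: insert k at [7, 17, 23, 24] -> counters=[0,0,1,0,1,1,0,2,0,2,1,0,1,0,0,2,0,2,1,0,0,1,0,2,3,0]
Step 6: delete k at [7, 17, 23, 24] -> counters=[0,0,1,0,1,1,0,1,0,2,1,0,1,0,0,2,0,1,1,0,0,1,0,1,2,0]
Step 7: delete obr at [2, 4, 9, 18] -> counters=[0,0,0,0,0,1,0,1,0,1,1,0,1,0,0,2,0,1,0,0,0,1,0,1,2,0]
Step 8: insert k at [7, 17, 23, 24] -> counters=[0,0,0,0,0,1,0,2,0,1,1,0,1,0,0,2,0,2,0,0,0,1,0,2,3,0]
Step 9: delete k at [7, 17, 23, 24] -> counters=[0,0,0,0,0,1,0,1,0,1,1,0,1,0,0,2,0,1,0,0,0,1,0,1,2,0]
Step 10: insert s at [12, 15, 21, 24] -> counters=[0,0,0,0,0,1,0,1,0,1,1,0,2,0,0,3,0,1,0,0,0,2,0,1,3,0]
Step 11: insert obr at [2, 4, 9, 18] -> counters=[0,0,1,0,1,1,0,1,0,2,1,0,2,0,0,3,0,1,1,0,0,2,0,1,3,0]
Final counters=[0,0,1,0,1,1,0,1,0,2,1,0,2,0,0,3,0,1,1,0,0,2,0,1,3,0] -> 13 nonzero

Answer: 13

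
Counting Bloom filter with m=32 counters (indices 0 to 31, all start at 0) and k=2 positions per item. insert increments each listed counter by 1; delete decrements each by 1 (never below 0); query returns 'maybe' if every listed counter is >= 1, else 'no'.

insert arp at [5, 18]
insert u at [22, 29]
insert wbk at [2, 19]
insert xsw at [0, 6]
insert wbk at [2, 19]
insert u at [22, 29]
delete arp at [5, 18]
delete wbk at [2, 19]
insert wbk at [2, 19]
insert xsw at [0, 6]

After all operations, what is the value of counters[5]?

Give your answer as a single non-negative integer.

Answer: 0

Derivation:
Step 1: insert arp at [5, 18] -> counters=[0,0,0,0,0,1,0,0,0,0,0,0,0,0,0,0,0,0,1,0,0,0,0,0,0,0,0,0,0,0,0,0]
Step 2: insert u at [22, 29] -> counters=[0,0,0,0,0,1,0,0,0,0,0,0,0,0,0,0,0,0,1,0,0,0,1,0,0,0,0,0,0,1,0,0]
Step 3: insert wbk at [2, 19] -> counters=[0,0,1,0,0,1,0,0,0,0,0,0,0,0,0,0,0,0,1,1,0,0,1,0,0,0,0,0,0,1,0,0]
Step 4: insert xsw at [0, 6] -> counters=[1,0,1,0,0,1,1,0,0,0,0,0,0,0,0,0,0,0,1,1,0,0,1,0,0,0,0,0,0,1,0,0]
Step 5: insert wbk at [2, 19] -> counters=[1,0,2,0,0,1,1,0,0,0,0,0,0,0,0,0,0,0,1,2,0,0,1,0,0,0,0,0,0,1,0,0]
Step 6: insert u at [22, 29] -> counters=[1,0,2,0,0,1,1,0,0,0,0,0,0,0,0,0,0,0,1,2,0,0,2,0,0,0,0,0,0,2,0,0]
Step 7: delete arp at [5, 18] -> counters=[1,0,2,0,0,0,1,0,0,0,0,0,0,0,0,0,0,0,0,2,0,0,2,0,0,0,0,0,0,2,0,0]
Step 8: delete wbk at [2, 19] -> counters=[1,0,1,0,0,0,1,0,0,0,0,0,0,0,0,0,0,0,0,1,0,0,2,0,0,0,0,0,0,2,0,0]
Step 9: insert wbk at [2, 19] -> counters=[1,0,2,0,0,0,1,0,0,0,0,0,0,0,0,0,0,0,0,2,0,0,2,0,0,0,0,0,0,2,0,0]
Step 10: insert xsw at [0, 6] -> counters=[2,0,2,0,0,0,2,0,0,0,0,0,0,0,0,0,0,0,0,2,0,0,2,0,0,0,0,0,0,2,0,0]
Final counters=[2,0,2,0,0,0,2,0,0,0,0,0,0,0,0,0,0,0,0,2,0,0,2,0,0,0,0,0,0,2,0,0] -> counters[5]=0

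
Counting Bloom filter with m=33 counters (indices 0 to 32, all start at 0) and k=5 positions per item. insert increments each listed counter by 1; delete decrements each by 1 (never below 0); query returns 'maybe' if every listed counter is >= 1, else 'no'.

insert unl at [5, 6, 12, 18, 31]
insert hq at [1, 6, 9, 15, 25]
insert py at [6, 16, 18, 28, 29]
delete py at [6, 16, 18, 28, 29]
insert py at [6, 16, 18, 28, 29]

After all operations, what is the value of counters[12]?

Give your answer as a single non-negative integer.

Step 1: insert unl at [5, 6, 12, 18, 31] -> counters=[0,0,0,0,0,1,1,0,0,0,0,0,1,0,0,0,0,0,1,0,0,0,0,0,0,0,0,0,0,0,0,1,0]
Step 2: insert hq at [1, 6, 9, 15, 25] -> counters=[0,1,0,0,0,1,2,0,0,1,0,0,1,0,0,1,0,0,1,0,0,0,0,0,0,1,0,0,0,0,0,1,0]
Step 3: insert py at [6, 16, 18, 28, 29] -> counters=[0,1,0,0,0,1,3,0,0,1,0,0,1,0,0,1,1,0,2,0,0,0,0,0,0,1,0,0,1,1,0,1,0]
Step 4: delete py at [6, 16, 18, 28, 29] -> counters=[0,1,0,0,0,1,2,0,0,1,0,0,1,0,0,1,0,0,1,0,0,0,0,0,0,1,0,0,0,0,0,1,0]
Step 5: insert py at [6, 16, 18, 28, 29] -> counters=[0,1,0,0,0,1,3,0,0,1,0,0,1,0,0,1,1,0,2,0,0,0,0,0,0,1,0,0,1,1,0,1,0]
Final counters=[0,1,0,0,0,1,3,0,0,1,0,0,1,0,0,1,1,0,2,0,0,0,0,0,0,1,0,0,1,1,0,1,0] -> counters[12]=1

Answer: 1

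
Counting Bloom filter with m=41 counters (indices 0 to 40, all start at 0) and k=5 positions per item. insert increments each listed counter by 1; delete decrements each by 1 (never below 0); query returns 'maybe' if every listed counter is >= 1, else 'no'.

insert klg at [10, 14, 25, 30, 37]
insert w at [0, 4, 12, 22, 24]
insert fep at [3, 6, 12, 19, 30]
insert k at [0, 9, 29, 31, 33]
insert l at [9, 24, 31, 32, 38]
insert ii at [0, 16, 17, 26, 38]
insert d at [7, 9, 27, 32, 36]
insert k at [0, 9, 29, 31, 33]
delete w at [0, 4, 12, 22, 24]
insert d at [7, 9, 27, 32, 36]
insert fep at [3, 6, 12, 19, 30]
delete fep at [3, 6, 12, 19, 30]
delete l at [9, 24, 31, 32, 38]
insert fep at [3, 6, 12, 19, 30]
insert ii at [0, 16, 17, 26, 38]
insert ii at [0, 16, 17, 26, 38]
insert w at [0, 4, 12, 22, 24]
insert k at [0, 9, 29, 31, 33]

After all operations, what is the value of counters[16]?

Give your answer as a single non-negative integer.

Answer: 3

Derivation:
Step 1: insert klg at [10, 14, 25, 30, 37] -> counters=[0,0,0,0,0,0,0,0,0,0,1,0,0,0,1,0,0,0,0,0,0,0,0,0,0,1,0,0,0,0,1,0,0,0,0,0,0,1,0,0,0]
Step 2: insert w at [0, 4, 12, 22, 24] -> counters=[1,0,0,0,1,0,0,0,0,0,1,0,1,0,1,0,0,0,0,0,0,0,1,0,1,1,0,0,0,0,1,0,0,0,0,0,0,1,0,0,0]
Step 3: insert fep at [3, 6, 12, 19, 30] -> counters=[1,0,0,1,1,0,1,0,0,0,1,0,2,0,1,0,0,0,0,1,0,0,1,0,1,1,0,0,0,0,2,0,0,0,0,0,0,1,0,0,0]
Step 4: insert k at [0, 9, 29, 31, 33] -> counters=[2,0,0,1,1,0,1,0,0,1,1,0,2,0,1,0,0,0,0,1,0,0,1,0,1,1,0,0,0,1,2,1,0,1,0,0,0,1,0,0,0]
Step 5: insert l at [9, 24, 31, 32, 38] -> counters=[2,0,0,1,1,0,1,0,0,2,1,0,2,0,1,0,0,0,0,1,0,0,1,0,2,1,0,0,0,1,2,2,1,1,0,0,0,1,1,0,0]
Step 6: insert ii at [0, 16, 17, 26, 38] -> counters=[3,0,0,1,1,0,1,0,0,2,1,0,2,0,1,0,1,1,0,1,0,0,1,0,2,1,1,0,0,1,2,2,1,1,0,0,0,1,2,0,0]
Step 7: insert d at [7, 9, 27, 32, 36] -> counters=[3,0,0,1,1,0,1,1,0,3,1,0,2,0,1,0,1,1,0,1,0,0,1,0,2,1,1,1,0,1,2,2,2,1,0,0,1,1,2,0,0]
Step 8: insert k at [0, 9, 29, 31, 33] -> counters=[4,0,0,1,1,0,1,1,0,4,1,0,2,0,1,0,1,1,0,1,0,0,1,0,2,1,1,1,0,2,2,3,2,2,0,0,1,1,2,0,0]
Step 9: delete w at [0, 4, 12, 22, 24] -> counters=[3,0,0,1,0,0,1,1,0,4,1,0,1,0,1,0,1,1,0,1,0,0,0,0,1,1,1,1,0,2,2,3,2,2,0,0,1,1,2,0,0]
Step 10: insert d at [7, 9, 27, 32, 36] -> counters=[3,0,0,1,0,0,1,2,0,5,1,0,1,0,1,0,1,1,0,1,0,0,0,0,1,1,1,2,0,2,2,3,3,2,0,0,2,1,2,0,0]
Step 11: insert fep at [3, 6, 12, 19, 30] -> counters=[3,0,0,2,0,0,2,2,0,5,1,0,2,0,1,0,1,1,0,2,0,0,0,0,1,1,1,2,0,2,3,3,3,2,0,0,2,1,2,0,0]
Step 12: delete fep at [3, 6, 12, 19, 30] -> counters=[3,0,0,1,0,0,1,2,0,5,1,0,1,0,1,0,1,1,0,1,0,0,0,0,1,1,1,2,0,2,2,3,3,2,0,0,2,1,2,0,0]
Step 13: delete l at [9, 24, 31, 32, 38] -> counters=[3,0,0,1,0,0,1,2,0,4,1,0,1,0,1,0,1,1,0,1,0,0,0,0,0,1,1,2,0,2,2,2,2,2,0,0,2,1,1,0,0]
Step 14: insert fep at [3, 6, 12, 19, 30] -> counters=[3,0,0,2,0,0,2,2,0,4,1,0,2,0,1,0,1,1,0,2,0,0,0,0,0,1,1,2,0,2,3,2,2,2,0,0,2,1,1,0,0]
Step 15: insert ii at [0, 16, 17, 26, 38] -> counters=[4,0,0,2,0,0,2,2,0,4,1,0,2,0,1,0,2,2,0,2,0,0,0,0,0,1,2,2,0,2,3,2,2,2,0,0,2,1,2,0,0]
Step 16: insert ii at [0, 16, 17, 26, 38] -> counters=[5,0,0,2,0,0,2,2,0,4,1,0,2,0,1,0,3,3,0,2,0,0,0,0,0,1,3,2,0,2,3,2,2,2,0,0,2,1,3,0,0]
Step 17: insert w at [0, 4, 12, 22, 24] -> counters=[6,0,0,2,1,0,2,2,0,4,1,0,3,0,1,0,3,3,0,2,0,0,1,0,1,1,3,2,0,2,3,2,2,2,0,0,2,1,3,0,0]
Step 18: insert k at [0, 9, 29, 31, 33] -> counters=[7,0,0,2,1,0,2,2,0,5,1,0,3,0,1,0,3,3,0,2,0,0,1,0,1,1,3,2,0,3,3,3,2,3,0,0,2,1,3,0,0]
Final counters=[7,0,0,2,1,0,2,2,0,5,1,0,3,0,1,0,3,3,0,2,0,0,1,0,1,1,3,2,0,3,3,3,2,3,0,0,2,1,3,0,0] -> counters[16]=3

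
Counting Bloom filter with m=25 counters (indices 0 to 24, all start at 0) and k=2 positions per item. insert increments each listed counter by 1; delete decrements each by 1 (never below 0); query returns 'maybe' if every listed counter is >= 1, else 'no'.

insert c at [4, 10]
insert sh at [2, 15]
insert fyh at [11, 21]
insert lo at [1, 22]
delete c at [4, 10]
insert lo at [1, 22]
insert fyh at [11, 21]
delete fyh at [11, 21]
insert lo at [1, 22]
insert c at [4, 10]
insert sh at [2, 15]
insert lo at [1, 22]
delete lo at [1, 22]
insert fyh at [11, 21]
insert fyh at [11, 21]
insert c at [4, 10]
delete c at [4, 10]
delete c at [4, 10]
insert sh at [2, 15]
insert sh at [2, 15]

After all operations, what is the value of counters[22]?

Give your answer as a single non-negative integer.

Answer: 3

Derivation:
Step 1: insert c at [4, 10] -> counters=[0,0,0,0,1,0,0,0,0,0,1,0,0,0,0,0,0,0,0,0,0,0,0,0,0]
Step 2: insert sh at [2, 15] -> counters=[0,0,1,0,1,0,0,0,0,0,1,0,0,0,0,1,0,0,0,0,0,0,0,0,0]
Step 3: insert fyh at [11, 21] -> counters=[0,0,1,0,1,0,0,0,0,0,1,1,0,0,0,1,0,0,0,0,0,1,0,0,0]
Step 4: insert lo at [1, 22] -> counters=[0,1,1,0,1,0,0,0,0,0,1,1,0,0,0,1,0,0,0,0,0,1,1,0,0]
Step 5: delete c at [4, 10] -> counters=[0,1,1,0,0,0,0,0,0,0,0,1,0,0,0,1,0,0,0,0,0,1,1,0,0]
Step 6: insert lo at [1, 22] -> counters=[0,2,1,0,0,0,0,0,0,0,0,1,0,0,0,1,0,0,0,0,0,1,2,0,0]
Step 7: insert fyh at [11, 21] -> counters=[0,2,1,0,0,0,0,0,0,0,0,2,0,0,0,1,0,0,0,0,0,2,2,0,0]
Step 8: delete fyh at [11, 21] -> counters=[0,2,1,0,0,0,0,0,0,0,0,1,0,0,0,1,0,0,0,0,0,1,2,0,0]
Step 9: insert lo at [1, 22] -> counters=[0,3,1,0,0,0,0,0,0,0,0,1,0,0,0,1,0,0,0,0,0,1,3,0,0]
Step 10: insert c at [4, 10] -> counters=[0,3,1,0,1,0,0,0,0,0,1,1,0,0,0,1,0,0,0,0,0,1,3,0,0]
Step 11: insert sh at [2, 15] -> counters=[0,3,2,0,1,0,0,0,0,0,1,1,0,0,0,2,0,0,0,0,0,1,3,0,0]
Step 12: insert lo at [1, 22] -> counters=[0,4,2,0,1,0,0,0,0,0,1,1,0,0,0,2,0,0,0,0,0,1,4,0,0]
Step 13: delete lo at [1, 22] -> counters=[0,3,2,0,1,0,0,0,0,0,1,1,0,0,0,2,0,0,0,0,0,1,3,0,0]
Step 14: insert fyh at [11, 21] -> counters=[0,3,2,0,1,0,0,0,0,0,1,2,0,0,0,2,0,0,0,0,0,2,3,0,0]
Step 15: insert fyh at [11, 21] -> counters=[0,3,2,0,1,0,0,0,0,0,1,3,0,0,0,2,0,0,0,0,0,3,3,0,0]
Step 16: insert c at [4, 10] -> counters=[0,3,2,0,2,0,0,0,0,0,2,3,0,0,0,2,0,0,0,0,0,3,3,0,0]
Step 17: delete c at [4, 10] -> counters=[0,3,2,0,1,0,0,0,0,0,1,3,0,0,0,2,0,0,0,0,0,3,3,0,0]
Step 18: delete c at [4, 10] -> counters=[0,3,2,0,0,0,0,0,0,0,0,3,0,0,0,2,0,0,0,0,0,3,3,0,0]
Step 19: insert sh at [2, 15] -> counters=[0,3,3,0,0,0,0,0,0,0,0,3,0,0,0,3,0,0,0,0,0,3,3,0,0]
Step 20: insert sh at [2, 15] -> counters=[0,3,4,0,0,0,0,0,0,0,0,3,0,0,0,4,0,0,0,0,0,3,3,0,0]
Final counters=[0,3,4,0,0,0,0,0,0,0,0,3,0,0,0,4,0,0,0,0,0,3,3,0,0] -> counters[22]=3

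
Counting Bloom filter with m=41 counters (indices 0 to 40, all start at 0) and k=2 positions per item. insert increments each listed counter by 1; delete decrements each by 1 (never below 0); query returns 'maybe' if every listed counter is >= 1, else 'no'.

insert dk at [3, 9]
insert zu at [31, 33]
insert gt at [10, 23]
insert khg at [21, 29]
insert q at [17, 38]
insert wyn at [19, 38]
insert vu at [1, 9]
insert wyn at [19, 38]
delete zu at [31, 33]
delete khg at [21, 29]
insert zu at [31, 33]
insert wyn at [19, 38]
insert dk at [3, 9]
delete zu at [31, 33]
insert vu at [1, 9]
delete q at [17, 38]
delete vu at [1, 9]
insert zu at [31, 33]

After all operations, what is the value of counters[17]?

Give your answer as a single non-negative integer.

Step 1: insert dk at [3, 9] -> counters=[0,0,0,1,0,0,0,0,0,1,0,0,0,0,0,0,0,0,0,0,0,0,0,0,0,0,0,0,0,0,0,0,0,0,0,0,0,0,0,0,0]
Step 2: insert zu at [31, 33] -> counters=[0,0,0,1,0,0,0,0,0,1,0,0,0,0,0,0,0,0,0,0,0,0,0,0,0,0,0,0,0,0,0,1,0,1,0,0,0,0,0,0,0]
Step 3: insert gt at [10, 23] -> counters=[0,0,0,1,0,0,0,0,0,1,1,0,0,0,0,0,0,0,0,0,0,0,0,1,0,0,0,0,0,0,0,1,0,1,0,0,0,0,0,0,0]
Step 4: insert khg at [21, 29] -> counters=[0,0,0,1,0,0,0,0,0,1,1,0,0,0,0,0,0,0,0,0,0,1,0,1,0,0,0,0,0,1,0,1,0,1,0,0,0,0,0,0,0]
Step 5: insert q at [17, 38] -> counters=[0,0,0,1,0,0,0,0,0,1,1,0,0,0,0,0,0,1,0,0,0,1,0,1,0,0,0,0,0,1,0,1,0,1,0,0,0,0,1,0,0]
Step 6: insert wyn at [19, 38] -> counters=[0,0,0,1,0,0,0,0,0,1,1,0,0,0,0,0,0,1,0,1,0,1,0,1,0,0,0,0,0,1,0,1,0,1,0,0,0,0,2,0,0]
Step 7: insert vu at [1, 9] -> counters=[0,1,0,1,0,0,0,0,0,2,1,0,0,0,0,0,0,1,0,1,0,1,0,1,0,0,0,0,0,1,0,1,0,1,0,0,0,0,2,0,0]
Step 8: insert wyn at [19, 38] -> counters=[0,1,0,1,0,0,0,0,0,2,1,0,0,0,0,0,0,1,0,2,0,1,0,1,0,0,0,0,0,1,0,1,0,1,0,0,0,0,3,0,0]
Step 9: delete zu at [31, 33] -> counters=[0,1,0,1,0,0,0,0,0,2,1,0,0,0,0,0,0,1,0,2,0,1,0,1,0,0,0,0,0,1,0,0,0,0,0,0,0,0,3,0,0]
Step 10: delete khg at [21, 29] -> counters=[0,1,0,1,0,0,0,0,0,2,1,0,0,0,0,0,0,1,0,2,0,0,0,1,0,0,0,0,0,0,0,0,0,0,0,0,0,0,3,0,0]
Step 11: insert zu at [31, 33] -> counters=[0,1,0,1,0,0,0,0,0,2,1,0,0,0,0,0,0,1,0,2,0,0,0,1,0,0,0,0,0,0,0,1,0,1,0,0,0,0,3,0,0]
Step 12: insert wyn at [19, 38] -> counters=[0,1,0,1,0,0,0,0,0,2,1,0,0,0,0,0,0,1,0,3,0,0,0,1,0,0,0,0,0,0,0,1,0,1,0,0,0,0,4,0,0]
Step 13: insert dk at [3, 9] -> counters=[0,1,0,2,0,0,0,0,0,3,1,0,0,0,0,0,0,1,0,3,0,0,0,1,0,0,0,0,0,0,0,1,0,1,0,0,0,0,4,0,0]
Step 14: delete zu at [31, 33] -> counters=[0,1,0,2,0,0,0,0,0,3,1,0,0,0,0,0,0,1,0,3,0,0,0,1,0,0,0,0,0,0,0,0,0,0,0,0,0,0,4,0,0]
Step 15: insert vu at [1, 9] -> counters=[0,2,0,2,0,0,0,0,0,4,1,0,0,0,0,0,0,1,0,3,0,0,0,1,0,0,0,0,0,0,0,0,0,0,0,0,0,0,4,0,0]
Step 16: delete q at [17, 38] -> counters=[0,2,0,2,0,0,0,0,0,4,1,0,0,0,0,0,0,0,0,3,0,0,0,1,0,0,0,0,0,0,0,0,0,0,0,0,0,0,3,0,0]
Step 17: delete vu at [1, 9] -> counters=[0,1,0,2,0,0,0,0,0,3,1,0,0,0,0,0,0,0,0,3,0,0,0,1,0,0,0,0,0,0,0,0,0,0,0,0,0,0,3,0,0]
Step 18: insert zu at [31, 33] -> counters=[0,1,0,2,0,0,0,0,0,3,1,0,0,0,0,0,0,0,0,3,0,0,0,1,0,0,0,0,0,0,0,1,0,1,0,0,0,0,3,0,0]
Final counters=[0,1,0,2,0,0,0,0,0,3,1,0,0,0,0,0,0,0,0,3,0,0,0,1,0,0,0,0,0,0,0,1,0,1,0,0,0,0,3,0,0] -> counters[17]=0

Answer: 0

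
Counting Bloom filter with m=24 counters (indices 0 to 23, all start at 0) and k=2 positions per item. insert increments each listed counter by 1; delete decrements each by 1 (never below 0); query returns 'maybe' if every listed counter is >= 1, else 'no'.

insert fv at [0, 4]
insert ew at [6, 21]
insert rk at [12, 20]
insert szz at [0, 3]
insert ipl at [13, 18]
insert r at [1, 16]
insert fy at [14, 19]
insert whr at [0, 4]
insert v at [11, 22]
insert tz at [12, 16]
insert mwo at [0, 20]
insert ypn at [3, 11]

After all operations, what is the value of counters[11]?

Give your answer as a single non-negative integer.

Answer: 2

Derivation:
Step 1: insert fv at [0, 4] -> counters=[1,0,0,0,1,0,0,0,0,0,0,0,0,0,0,0,0,0,0,0,0,0,0,0]
Step 2: insert ew at [6, 21] -> counters=[1,0,0,0,1,0,1,0,0,0,0,0,0,0,0,0,0,0,0,0,0,1,0,0]
Step 3: insert rk at [12, 20] -> counters=[1,0,0,0,1,0,1,0,0,0,0,0,1,0,0,0,0,0,0,0,1,1,0,0]
Step 4: insert szz at [0, 3] -> counters=[2,0,0,1,1,0,1,0,0,0,0,0,1,0,0,0,0,0,0,0,1,1,0,0]
Step 5: insert ipl at [13, 18] -> counters=[2,0,0,1,1,0,1,0,0,0,0,0,1,1,0,0,0,0,1,0,1,1,0,0]
Step 6: insert r at [1, 16] -> counters=[2,1,0,1,1,0,1,0,0,0,0,0,1,1,0,0,1,0,1,0,1,1,0,0]
Step 7: insert fy at [14, 19] -> counters=[2,1,0,1,1,0,1,0,0,0,0,0,1,1,1,0,1,0,1,1,1,1,0,0]
Step 8: insert whr at [0, 4] -> counters=[3,1,0,1,2,0,1,0,0,0,0,0,1,1,1,0,1,0,1,1,1,1,0,0]
Step 9: insert v at [11, 22] -> counters=[3,1,0,1,2,0,1,0,0,0,0,1,1,1,1,0,1,0,1,1,1,1,1,0]
Step 10: insert tz at [12, 16] -> counters=[3,1,0,1,2,0,1,0,0,0,0,1,2,1,1,0,2,0,1,1,1,1,1,0]
Step 11: insert mwo at [0, 20] -> counters=[4,1,0,1,2,0,1,0,0,0,0,1,2,1,1,0,2,0,1,1,2,1,1,0]
Step 12: insert ypn at [3, 11] -> counters=[4,1,0,2,2,0,1,0,0,0,0,2,2,1,1,0,2,0,1,1,2,1,1,0]
Final counters=[4,1,0,2,2,0,1,0,0,0,0,2,2,1,1,0,2,0,1,1,2,1,1,0] -> counters[11]=2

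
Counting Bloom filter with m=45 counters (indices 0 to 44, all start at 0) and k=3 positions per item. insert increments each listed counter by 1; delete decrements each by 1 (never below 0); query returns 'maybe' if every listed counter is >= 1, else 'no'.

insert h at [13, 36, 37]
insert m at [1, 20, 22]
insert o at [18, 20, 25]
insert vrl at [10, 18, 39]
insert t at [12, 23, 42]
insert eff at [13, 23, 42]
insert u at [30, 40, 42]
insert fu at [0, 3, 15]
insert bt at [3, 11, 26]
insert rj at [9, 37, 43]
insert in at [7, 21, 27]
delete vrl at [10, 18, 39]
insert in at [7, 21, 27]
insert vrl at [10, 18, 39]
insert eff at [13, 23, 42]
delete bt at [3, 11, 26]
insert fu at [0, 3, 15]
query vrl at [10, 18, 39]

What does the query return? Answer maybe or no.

Answer: maybe

Derivation:
Step 1: insert h at [13, 36, 37] -> counters=[0,0,0,0,0,0,0,0,0,0,0,0,0,1,0,0,0,0,0,0,0,0,0,0,0,0,0,0,0,0,0,0,0,0,0,0,1,1,0,0,0,0,0,0,0]
Step 2: insert m at [1, 20, 22] -> counters=[0,1,0,0,0,0,0,0,0,0,0,0,0,1,0,0,0,0,0,0,1,0,1,0,0,0,0,0,0,0,0,0,0,0,0,0,1,1,0,0,0,0,0,0,0]
Step 3: insert o at [18, 20, 25] -> counters=[0,1,0,0,0,0,0,0,0,0,0,0,0,1,0,0,0,0,1,0,2,0,1,0,0,1,0,0,0,0,0,0,0,0,0,0,1,1,0,0,0,0,0,0,0]
Step 4: insert vrl at [10, 18, 39] -> counters=[0,1,0,0,0,0,0,0,0,0,1,0,0,1,0,0,0,0,2,0,2,0,1,0,0,1,0,0,0,0,0,0,0,0,0,0,1,1,0,1,0,0,0,0,0]
Step 5: insert t at [12, 23, 42] -> counters=[0,1,0,0,0,0,0,0,0,0,1,0,1,1,0,0,0,0,2,0,2,0,1,1,0,1,0,0,0,0,0,0,0,0,0,0,1,1,0,1,0,0,1,0,0]
Step 6: insert eff at [13, 23, 42] -> counters=[0,1,0,0,0,0,0,0,0,0,1,0,1,2,0,0,0,0,2,0,2,0,1,2,0,1,0,0,0,0,0,0,0,0,0,0,1,1,0,1,0,0,2,0,0]
Step 7: insert u at [30, 40, 42] -> counters=[0,1,0,0,0,0,0,0,0,0,1,0,1,2,0,0,0,0,2,0,2,0,1,2,0,1,0,0,0,0,1,0,0,0,0,0,1,1,0,1,1,0,3,0,0]
Step 8: insert fu at [0, 3, 15] -> counters=[1,1,0,1,0,0,0,0,0,0,1,0,1,2,0,1,0,0,2,0,2,0,1,2,0,1,0,0,0,0,1,0,0,0,0,0,1,1,0,1,1,0,3,0,0]
Step 9: insert bt at [3, 11, 26] -> counters=[1,1,0,2,0,0,0,0,0,0,1,1,1,2,0,1,0,0,2,0,2,0,1,2,0,1,1,0,0,0,1,0,0,0,0,0,1,1,0,1,1,0,3,0,0]
Step 10: insert rj at [9, 37, 43] -> counters=[1,1,0,2,0,0,0,0,0,1,1,1,1,2,0,1,0,0,2,0,2,0,1,2,0,1,1,0,0,0,1,0,0,0,0,0,1,2,0,1,1,0,3,1,0]
Step 11: insert in at [7, 21, 27] -> counters=[1,1,0,2,0,0,0,1,0,1,1,1,1,2,0,1,0,0,2,0,2,1,1,2,0,1,1,1,0,0,1,0,0,0,0,0,1,2,0,1,1,0,3,1,0]
Step 12: delete vrl at [10, 18, 39] -> counters=[1,1,0,2,0,0,0,1,0,1,0,1,1,2,0,1,0,0,1,0,2,1,1,2,0,1,1,1,0,0,1,0,0,0,0,0,1,2,0,0,1,0,3,1,0]
Step 13: insert in at [7, 21, 27] -> counters=[1,1,0,2,0,0,0,2,0,1,0,1,1,2,0,1,0,0,1,0,2,2,1,2,0,1,1,2,0,0,1,0,0,0,0,0,1,2,0,0,1,0,3,1,0]
Step 14: insert vrl at [10, 18, 39] -> counters=[1,1,0,2,0,0,0,2,0,1,1,1,1,2,0,1,0,0,2,0,2,2,1,2,0,1,1,2,0,0,1,0,0,0,0,0,1,2,0,1,1,0,3,1,0]
Step 15: insert eff at [13, 23, 42] -> counters=[1,1,0,2,0,0,0,2,0,1,1,1,1,3,0,1,0,0,2,0,2,2,1,3,0,1,1,2,0,0,1,0,0,0,0,0,1,2,0,1,1,0,4,1,0]
Step 16: delete bt at [3, 11, 26] -> counters=[1,1,0,1,0,0,0,2,0,1,1,0,1,3,0,1,0,0,2,0,2,2,1,3,0,1,0,2,0,0,1,0,0,0,0,0,1,2,0,1,1,0,4,1,0]
Step 17: insert fu at [0, 3, 15] -> counters=[2,1,0,2,0,0,0,2,0,1,1,0,1,3,0,2,0,0,2,0,2,2,1,3,0,1,0,2,0,0,1,0,0,0,0,0,1,2,0,1,1,0,4,1,0]
Query vrl: check counters[10]=1 counters[18]=2 counters[39]=1 -> maybe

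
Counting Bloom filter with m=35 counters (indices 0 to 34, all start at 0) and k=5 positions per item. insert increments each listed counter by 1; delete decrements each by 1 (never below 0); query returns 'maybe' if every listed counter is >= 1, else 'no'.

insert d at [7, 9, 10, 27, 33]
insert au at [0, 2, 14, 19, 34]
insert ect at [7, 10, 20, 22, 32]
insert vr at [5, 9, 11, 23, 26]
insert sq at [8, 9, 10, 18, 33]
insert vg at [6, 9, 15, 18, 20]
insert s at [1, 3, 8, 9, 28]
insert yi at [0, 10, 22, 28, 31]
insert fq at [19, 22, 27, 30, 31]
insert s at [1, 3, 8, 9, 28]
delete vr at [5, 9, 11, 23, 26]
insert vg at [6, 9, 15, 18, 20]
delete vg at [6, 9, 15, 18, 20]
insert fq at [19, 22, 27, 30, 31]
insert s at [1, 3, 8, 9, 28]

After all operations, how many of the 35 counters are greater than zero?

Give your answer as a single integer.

Answer: 22

Derivation:
Step 1: insert d at [7, 9, 10, 27, 33] -> counters=[0,0,0,0,0,0,0,1,0,1,1,0,0,0,0,0,0,0,0,0,0,0,0,0,0,0,0,1,0,0,0,0,0,1,0]
Step 2: insert au at [0, 2, 14, 19, 34] -> counters=[1,0,1,0,0,0,0,1,0,1,1,0,0,0,1,0,0,0,0,1,0,0,0,0,0,0,0,1,0,0,0,0,0,1,1]
Step 3: insert ect at [7, 10, 20, 22, 32] -> counters=[1,0,1,0,0,0,0,2,0,1,2,0,0,0,1,0,0,0,0,1,1,0,1,0,0,0,0,1,0,0,0,0,1,1,1]
Step 4: insert vr at [5, 9, 11, 23, 26] -> counters=[1,0,1,0,0,1,0,2,0,2,2,1,0,0,1,0,0,0,0,1,1,0,1,1,0,0,1,1,0,0,0,0,1,1,1]
Step 5: insert sq at [8, 9, 10, 18, 33] -> counters=[1,0,1,0,0,1,0,2,1,3,3,1,0,0,1,0,0,0,1,1,1,0,1,1,0,0,1,1,0,0,0,0,1,2,1]
Step 6: insert vg at [6, 9, 15, 18, 20] -> counters=[1,0,1,0,0,1,1,2,1,4,3,1,0,0,1,1,0,0,2,1,2,0,1,1,0,0,1,1,0,0,0,0,1,2,1]
Step 7: insert s at [1, 3, 8, 9, 28] -> counters=[1,1,1,1,0,1,1,2,2,5,3,1,0,0,1,1,0,0,2,1,2,0,1,1,0,0,1,1,1,0,0,0,1,2,1]
Step 8: insert yi at [0, 10, 22, 28, 31] -> counters=[2,1,1,1,0,1,1,2,2,5,4,1,0,0,1,1,0,0,2,1,2,0,2,1,0,0,1,1,2,0,0,1,1,2,1]
Step 9: insert fq at [19, 22, 27, 30, 31] -> counters=[2,1,1,1,0,1,1,2,2,5,4,1,0,0,1,1,0,0,2,2,2,0,3,1,0,0,1,2,2,0,1,2,1,2,1]
Step 10: insert s at [1, 3, 8, 9, 28] -> counters=[2,2,1,2,0,1,1,2,3,6,4,1,0,0,1,1,0,0,2,2,2,0,3,1,0,0,1,2,3,0,1,2,1,2,1]
Step 11: delete vr at [5, 9, 11, 23, 26] -> counters=[2,2,1,2,0,0,1,2,3,5,4,0,0,0,1,1,0,0,2,2,2,0,3,0,0,0,0,2,3,0,1,2,1,2,1]
Step 12: insert vg at [6, 9, 15, 18, 20] -> counters=[2,2,1,2,0,0,2,2,3,6,4,0,0,0,1,2,0,0,3,2,3,0,3,0,0,0,0,2,3,0,1,2,1,2,1]
Step 13: delete vg at [6, 9, 15, 18, 20] -> counters=[2,2,1,2,0,0,1,2,3,5,4,0,0,0,1,1,0,0,2,2,2,0,3,0,0,0,0,2,3,0,1,2,1,2,1]
Step 14: insert fq at [19, 22, 27, 30, 31] -> counters=[2,2,1,2,0,0,1,2,3,5,4,0,0,0,1,1,0,0,2,3,2,0,4,0,0,0,0,3,3,0,2,3,1,2,1]
Step 15: insert s at [1, 3, 8, 9, 28] -> counters=[2,3,1,3,0,0,1,2,4,6,4,0,0,0,1,1,0,0,2,3,2,0,4,0,0,0,0,3,4,0,2,3,1,2,1]
Final counters=[2,3,1,3,0,0,1,2,4,6,4,0,0,0,1,1,0,0,2,3,2,0,4,0,0,0,0,3,4,0,2,3,1,2,1] -> 22 nonzero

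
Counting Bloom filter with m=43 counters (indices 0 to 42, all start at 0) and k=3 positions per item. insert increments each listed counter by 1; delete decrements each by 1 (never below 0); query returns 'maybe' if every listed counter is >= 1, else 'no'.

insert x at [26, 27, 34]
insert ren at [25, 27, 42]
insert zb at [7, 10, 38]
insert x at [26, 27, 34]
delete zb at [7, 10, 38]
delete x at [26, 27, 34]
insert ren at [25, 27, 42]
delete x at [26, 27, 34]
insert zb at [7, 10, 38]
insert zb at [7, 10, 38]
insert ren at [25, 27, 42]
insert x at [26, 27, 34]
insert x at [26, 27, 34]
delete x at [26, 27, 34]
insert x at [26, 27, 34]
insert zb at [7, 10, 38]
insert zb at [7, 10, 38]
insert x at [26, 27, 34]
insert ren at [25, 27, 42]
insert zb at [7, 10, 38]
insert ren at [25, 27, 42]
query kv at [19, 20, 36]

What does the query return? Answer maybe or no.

Answer: no

Derivation:
Step 1: insert x at [26, 27, 34] -> counters=[0,0,0,0,0,0,0,0,0,0,0,0,0,0,0,0,0,0,0,0,0,0,0,0,0,0,1,1,0,0,0,0,0,0,1,0,0,0,0,0,0,0,0]
Step 2: insert ren at [25, 27, 42] -> counters=[0,0,0,0,0,0,0,0,0,0,0,0,0,0,0,0,0,0,0,0,0,0,0,0,0,1,1,2,0,0,0,0,0,0,1,0,0,0,0,0,0,0,1]
Step 3: insert zb at [7, 10, 38] -> counters=[0,0,0,0,0,0,0,1,0,0,1,0,0,0,0,0,0,0,0,0,0,0,0,0,0,1,1,2,0,0,0,0,0,0,1,0,0,0,1,0,0,0,1]
Step 4: insert x at [26, 27, 34] -> counters=[0,0,0,0,0,0,0,1,0,0,1,0,0,0,0,0,0,0,0,0,0,0,0,0,0,1,2,3,0,0,0,0,0,0,2,0,0,0,1,0,0,0,1]
Step 5: delete zb at [7, 10, 38] -> counters=[0,0,0,0,0,0,0,0,0,0,0,0,0,0,0,0,0,0,0,0,0,0,0,0,0,1,2,3,0,0,0,0,0,0,2,0,0,0,0,0,0,0,1]
Step 6: delete x at [26, 27, 34] -> counters=[0,0,0,0,0,0,0,0,0,0,0,0,0,0,0,0,0,0,0,0,0,0,0,0,0,1,1,2,0,0,0,0,0,0,1,0,0,0,0,0,0,0,1]
Step 7: insert ren at [25, 27, 42] -> counters=[0,0,0,0,0,0,0,0,0,0,0,0,0,0,0,0,0,0,0,0,0,0,0,0,0,2,1,3,0,0,0,0,0,0,1,0,0,0,0,0,0,0,2]
Step 8: delete x at [26, 27, 34] -> counters=[0,0,0,0,0,0,0,0,0,0,0,0,0,0,0,0,0,0,0,0,0,0,0,0,0,2,0,2,0,0,0,0,0,0,0,0,0,0,0,0,0,0,2]
Step 9: insert zb at [7, 10, 38] -> counters=[0,0,0,0,0,0,0,1,0,0,1,0,0,0,0,0,0,0,0,0,0,0,0,0,0,2,0,2,0,0,0,0,0,0,0,0,0,0,1,0,0,0,2]
Step 10: insert zb at [7, 10, 38] -> counters=[0,0,0,0,0,0,0,2,0,0,2,0,0,0,0,0,0,0,0,0,0,0,0,0,0,2,0,2,0,0,0,0,0,0,0,0,0,0,2,0,0,0,2]
Step 11: insert ren at [25, 27, 42] -> counters=[0,0,0,0,0,0,0,2,0,0,2,0,0,0,0,0,0,0,0,0,0,0,0,0,0,3,0,3,0,0,0,0,0,0,0,0,0,0,2,0,0,0,3]
Step 12: insert x at [26, 27, 34] -> counters=[0,0,0,0,0,0,0,2,0,0,2,0,0,0,0,0,0,0,0,0,0,0,0,0,0,3,1,4,0,0,0,0,0,0,1,0,0,0,2,0,0,0,3]
Step 13: insert x at [26, 27, 34] -> counters=[0,0,0,0,0,0,0,2,0,0,2,0,0,0,0,0,0,0,0,0,0,0,0,0,0,3,2,5,0,0,0,0,0,0,2,0,0,0,2,0,0,0,3]
Step 14: delete x at [26, 27, 34] -> counters=[0,0,0,0,0,0,0,2,0,0,2,0,0,0,0,0,0,0,0,0,0,0,0,0,0,3,1,4,0,0,0,0,0,0,1,0,0,0,2,0,0,0,3]
Step 15: insert x at [26, 27, 34] -> counters=[0,0,0,0,0,0,0,2,0,0,2,0,0,0,0,0,0,0,0,0,0,0,0,0,0,3,2,5,0,0,0,0,0,0,2,0,0,0,2,0,0,0,3]
Step 16: insert zb at [7, 10, 38] -> counters=[0,0,0,0,0,0,0,3,0,0,3,0,0,0,0,0,0,0,0,0,0,0,0,0,0,3,2,5,0,0,0,0,0,0,2,0,0,0,3,0,0,0,3]
Step 17: insert zb at [7, 10, 38] -> counters=[0,0,0,0,0,0,0,4,0,0,4,0,0,0,0,0,0,0,0,0,0,0,0,0,0,3,2,5,0,0,0,0,0,0,2,0,0,0,4,0,0,0,3]
Step 18: insert x at [26, 27, 34] -> counters=[0,0,0,0,0,0,0,4,0,0,4,0,0,0,0,0,0,0,0,0,0,0,0,0,0,3,3,6,0,0,0,0,0,0,3,0,0,0,4,0,0,0,3]
Step 19: insert ren at [25, 27, 42] -> counters=[0,0,0,0,0,0,0,4,0,0,4,0,0,0,0,0,0,0,0,0,0,0,0,0,0,4,3,7,0,0,0,0,0,0,3,0,0,0,4,0,0,0,4]
Step 20: insert zb at [7, 10, 38] -> counters=[0,0,0,0,0,0,0,5,0,0,5,0,0,0,0,0,0,0,0,0,0,0,0,0,0,4,3,7,0,0,0,0,0,0,3,0,0,0,5,0,0,0,4]
Step 21: insert ren at [25, 27, 42] -> counters=[0,0,0,0,0,0,0,5,0,0,5,0,0,0,0,0,0,0,0,0,0,0,0,0,0,5,3,8,0,0,0,0,0,0,3,0,0,0,5,0,0,0,5]
Query kv: check counters[19]=0 counters[20]=0 counters[36]=0 -> no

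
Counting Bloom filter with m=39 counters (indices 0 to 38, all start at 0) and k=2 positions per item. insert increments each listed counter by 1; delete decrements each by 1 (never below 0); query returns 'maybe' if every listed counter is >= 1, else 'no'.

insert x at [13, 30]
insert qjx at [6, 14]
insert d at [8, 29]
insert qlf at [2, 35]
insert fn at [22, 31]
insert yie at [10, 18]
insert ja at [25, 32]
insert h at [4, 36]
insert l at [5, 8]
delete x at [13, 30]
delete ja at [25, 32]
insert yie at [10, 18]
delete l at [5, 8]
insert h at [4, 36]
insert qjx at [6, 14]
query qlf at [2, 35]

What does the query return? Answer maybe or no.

Step 1: insert x at [13, 30] -> counters=[0,0,0,0,0,0,0,0,0,0,0,0,0,1,0,0,0,0,0,0,0,0,0,0,0,0,0,0,0,0,1,0,0,0,0,0,0,0,0]
Step 2: insert qjx at [6, 14] -> counters=[0,0,0,0,0,0,1,0,0,0,0,0,0,1,1,0,0,0,0,0,0,0,0,0,0,0,0,0,0,0,1,0,0,0,0,0,0,0,0]
Step 3: insert d at [8, 29] -> counters=[0,0,0,0,0,0,1,0,1,0,0,0,0,1,1,0,0,0,0,0,0,0,0,0,0,0,0,0,0,1,1,0,0,0,0,0,0,0,0]
Step 4: insert qlf at [2, 35] -> counters=[0,0,1,0,0,0,1,0,1,0,0,0,0,1,1,0,0,0,0,0,0,0,0,0,0,0,0,0,0,1,1,0,0,0,0,1,0,0,0]
Step 5: insert fn at [22, 31] -> counters=[0,0,1,0,0,0,1,0,1,0,0,0,0,1,1,0,0,0,0,0,0,0,1,0,0,0,0,0,0,1,1,1,0,0,0,1,0,0,0]
Step 6: insert yie at [10, 18] -> counters=[0,0,1,0,0,0,1,0,1,0,1,0,0,1,1,0,0,0,1,0,0,0,1,0,0,0,0,0,0,1,1,1,0,0,0,1,0,0,0]
Step 7: insert ja at [25, 32] -> counters=[0,0,1,0,0,0,1,0,1,0,1,0,0,1,1,0,0,0,1,0,0,0,1,0,0,1,0,0,0,1,1,1,1,0,0,1,0,0,0]
Step 8: insert h at [4, 36] -> counters=[0,0,1,0,1,0,1,0,1,0,1,0,0,1,1,0,0,0,1,0,0,0,1,0,0,1,0,0,0,1,1,1,1,0,0,1,1,0,0]
Step 9: insert l at [5, 8] -> counters=[0,0,1,0,1,1,1,0,2,0,1,0,0,1,1,0,0,0,1,0,0,0,1,0,0,1,0,0,0,1,1,1,1,0,0,1,1,0,0]
Step 10: delete x at [13, 30] -> counters=[0,0,1,0,1,1,1,0,2,0,1,0,0,0,1,0,0,0,1,0,0,0,1,0,0,1,0,0,0,1,0,1,1,0,0,1,1,0,0]
Step 11: delete ja at [25, 32] -> counters=[0,0,1,0,1,1,1,0,2,0,1,0,0,0,1,0,0,0,1,0,0,0,1,0,0,0,0,0,0,1,0,1,0,0,0,1,1,0,0]
Step 12: insert yie at [10, 18] -> counters=[0,0,1,0,1,1,1,0,2,0,2,0,0,0,1,0,0,0,2,0,0,0,1,0,0,0,0,0,0,1,0,1,0,0,0,1,1,0,0]
Step 13: delete l at [5, 8] -> counters=[0,0,1,0,1,0,1,0,1,0,2,0,0,0,1,0,0,0,2,0,0,0,1,0,0,0,0,0,0,1,0,1,0,0,0,1,1,0,0]
Step 14: insert h at [4, 36] -> counters=[0,0,1,0,2,0,1,0,1,0,2,0,0,0,1,0,0,0,2,0,0,0,1,0,0,0,0,0,0,1,0,1,0,0,0,1,2,0,0]
Step 15: insert qjx at [6, 14] -> counters=[0,0,1,0,2,0,2,0,1,0,2,0,0,0,2,0,0,0,2,0,0,0,1,0,0,0,0,0,0,1,0,1,0,0,0,1,2,0,0]
Query qlf: check counters[2]=1 counters[35]=1 -> maybe

Answer: maybe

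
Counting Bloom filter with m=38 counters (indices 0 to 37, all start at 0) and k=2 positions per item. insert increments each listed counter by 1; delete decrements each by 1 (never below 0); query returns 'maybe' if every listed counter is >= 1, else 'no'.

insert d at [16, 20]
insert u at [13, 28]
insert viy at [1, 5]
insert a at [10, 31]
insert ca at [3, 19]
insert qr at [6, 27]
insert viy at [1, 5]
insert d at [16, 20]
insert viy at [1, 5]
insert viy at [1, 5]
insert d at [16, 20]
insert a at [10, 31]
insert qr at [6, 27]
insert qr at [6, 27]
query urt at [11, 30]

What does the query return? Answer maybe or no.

Step 1: insert d at [16, 20] -> counters=[0,0,0,0,0,0,0,0,0,0,0,0,0,0,0,0,1,0,0,0,1,0,0,0,0,0,0,0,0,0,0,0,0,0,0,0,0,0]
Step 2: insert u at [13, 28] -> counters=[0,0,0,0,0,0,0,0,0,0,0,0,0,1,0,0,1,0,0,0,1,0,0,0,0,0,0,0,1,0,0,0,0,0,0,0,0,0]
Step 3: insert viy at [1, 5] -> counters=[0,1,0,0,0,1,0,0,0,0,0,0,0,1,0,0,1,0,0,0,1,0,0,0,0,0,0,0,1,0,0,0,0,0,0,0,0,0]
Step 4: insert a at [10, 31] -> counters=[0,1,0,0,0,1,0,0,0,0,1,0,0,1,0,0,1,0,0,0,1,0,0,0,0,0,0,0,1,0,0,1,0,0,0,0,0,0]
Step 5: insert ca at [3, 19] -> counters=[0,1,0,1,0,1,0,0,0,0,1,0,0,1,0,0,1,0,0,1,1,0,0,0,0,0,0,0,1,0,0,1,0,0,0,0,0,0]
Step 6: insert qr at [6, 27] -> counters=[0,1,0,1,0,1,1,0,0,0,1,0,0,1,0,0,1,0,0,1,1,0,0,0,0,0,0,1,1,0,0,1,0,0,0,0,0,0]
Step 7: insert viy at [1, 5] -> counters=[0,2,0,1,0,2,1,0,0,0,1,0,0,1,0,0,1,0,0,1,1,0,0,0,0,0,0,1,1,0,0,1,0,0,0,0,0,0]
Step 8: insert d at [16, 20] -> counters=[0,2,0,1,0,2,1,0,0,0,1,0,0,1,0,0,2,0,0,1,2,0,0,0,0,0,0,1,1,0,0,1,0,0,0,0,0,0]
Step 9: insert viy at [1, 5] -> counters=[0,3,0,1,0,3,1,0,0,0,1,0,0,1,0,0,2,0,0,1,2,0,0,0,0,0,0,1,1,0,0,1,0,0,0,0,0,0]
Step 10: insert viy at [1, 5] -> counters=[0,4,0,1,0,4,1,0,0,0,1,0,0,1,0,0,2,0,0,1,2,0,0,0,0,0,0,1,1,0,0,1,0,0,0,0,0,0]
Step 11: insert d at [16, 20] -> counters=[0,4,0,1,0,4,1,0,0,0,1,0,0,1,0,0,3,0,0,1,3,0,0,0,0,0,0,1,1,0,0,1,0,0,0,0,0,0]
Step 12: insert a at [10, 31] -> counters=[0,4,0,1,0,4,1,0,0,0,2,0,0,1,0,0,3,0,0,1,3,0,0,0,0,0,0,1,1,0,0,2,0,0,0,0,0,0]
Step 13: insert qr at [6, 27] -> counters=[0,4,0,1,0,4,2,0,0,0,2,0,0,1,0,0,3,0,0,1,3,0,0,0,0,0,0,2,1,0,0,2,0,0,0,0,0,0]
Step 14: insert qr at [6, 27] -> counters=[0,4,0,1,0,4,3,0,0,0,2,0,0,1,0,0,3,0,0,1,3,0,0,0,0,0,0,3,1,0,0,2,0,0,0,0,0,0]
Query urt: check counters[11]=0 counters[30]=0 -> no

Answer: no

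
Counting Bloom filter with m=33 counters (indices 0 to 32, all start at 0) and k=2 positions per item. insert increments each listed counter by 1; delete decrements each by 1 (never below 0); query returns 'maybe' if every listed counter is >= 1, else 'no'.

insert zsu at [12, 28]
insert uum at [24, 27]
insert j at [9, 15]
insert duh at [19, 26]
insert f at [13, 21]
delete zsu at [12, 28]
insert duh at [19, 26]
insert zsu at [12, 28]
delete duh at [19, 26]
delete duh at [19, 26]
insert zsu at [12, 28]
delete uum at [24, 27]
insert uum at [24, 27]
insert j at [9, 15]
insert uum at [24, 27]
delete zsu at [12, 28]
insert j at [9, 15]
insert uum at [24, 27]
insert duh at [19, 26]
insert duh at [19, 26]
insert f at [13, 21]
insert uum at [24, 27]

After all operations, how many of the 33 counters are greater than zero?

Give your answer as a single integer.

Step 1: insert zsu at [12, 28] -> counters=[0,0,0,0,0,0,0,0,0,0,0,0,1,0,0,0,0,0,0,0,0,0,0,0,0,0,0,0,1,0,0,0,0]
Step 2: insert uum at [24, 27] -> counters=[0,0,0,0,0,0,0,0,0,0,0,0,1,0,0,0,0,0,0,0,0,0,0,0,1,0,0,1,1,0,0,0,0]
Step 3: insert j at [9, 15] -> counters=[0,0,0,0,0,0,0,0,0,1,0,0,1,0,0,1,0,0,0,0,0,0,0,0,1,0,0,1,1,0,0,0,0]
Step 4: insert duh at [19, 26] -> counters=[0,0,0,0,0,0,0,0,0,1,0,0,1,0,0,1,0,0,0,1,0,0,0,0,1,0,1,1,1,0,0,0,0]
Step 5: insert f at [13, 21] -> counters=[0,0,0,0,0,0,0,0,0,1,0,0,1,1,0,1,0,0,0,1,0,1,0,0,1,0,1,1,1,0,0,0,0]
Step 6: delete zsu at [12, 28] -> counters=[0,0,0,0,0,0,0,0,0,1,0,0,0,1,0,1,0,0,0,1,0,1,0,0,1,0,1,1,0,0,0,0,0]
Step 7: insert duh at [19, 26] -> counters=[0,0,0,0,0,0,0,0,0,1,0,0,0,1,0,1,0,0,0,2,0,1,0,0,1,0,2,1,0,0,0,0,0]
Step 8: insert zsu at [12, 28] -> counters=[0,0,0,0,0,0,0,0,0,1,0,0,1,1,0,1,0,0,0,2,0,1,0,0,1,0,2,1,1,0,0,0,0]
Step 9: delete duh at [19, 26] -> counters=[0,0,0,0,0,0,0,0,0,1,0,0,1,1,0,1,0,0,0,1,0,1,0,0,1,0,1,1,1,0,0,0,0]
Step 10: delete duh at [19, 26] -> counters=[0,0,0,0,0,0,0,0,0,1,0,0,1,1,0,1,0,0,0,0,0,1,0,0,1,0,0,1,1,0,0,0,0]
Step 11: insert zsu at [12, 28] -> counters=[0,0,0,0,0,0,0,0,0,1,0,0,2,1,0,1,0,0,0,0,0,1,0,0,1,0,0,1,2,0,0,0,0]
Step 12: delete uum at [24, 27] -> counters=[0,0,0,0,0,0,0,0,0,1,0,0,2,1,0,1,0,0,0,0,0,1,0,0,0,0,0,0,2,0,0,0,0]
Step 13: insert uum at [24, 27] -> counters=[0,0,0,0,0,0,0,0,0,1,0,0,2,1,0,1,0,0,0,0,0,1,0,0,1,0,0,1,2,0,0,0,0]
Step 14: insert j at [9, 15] -> counters=[0,0,0,0,0,0,0,0,0,2,0,0,2,1,0,2,0,0,0,0,0,1,0,0,1,0,0,1,2,0,0,0,0]
Step 15: insert uum at [24, 27] -> counters=[0,0,0,0,0,0,0,0,0,2,0,0,2,1,0,2,0,0,0,0,0,1,0,0,2,0,0,2,2,0,0,0,0]
Step 16: delete zsu at [12, 28] -> counters=[0,0,0,0,0,0,0,0,0,2,0,0,1,1,0,2,0,0,0,0,0,1,0,0,2,0,0,2,1,0,0,0,0]
Step 17: insert j at [9, 15] -> counters=[0,0,0,0,0,0,0,0,0,3,0,0,1,1,0,3,0,0,0,0,0,1,0,0,2,0,0,2,1,0,0,0,0]
Step 18: insert uum at [24, 27] -> counters=[0,0,0,0,0,0,0,0,0,3,0,0,1,1,0,3,0,0,0,0,0,1,0,0,3,0,0,3,1,0,0,0,0]
Step 19: insert duh at [19, 26] -> counters=[0,0,0,0,0,0,0,0,0,3,0,0,1,1,0,3,0,0,0,1,0,1,0,0,3,0,1,3,1,0,0,0,0]
Step 20: insert duh at [19, 26] -> counters=[0,0,0,0,0,0,0,0,0,3,0,0,1,1,0,3,0,0,0,2,0,1,0,0,3,0,2,3,1,0,0,0,0]
Step 21: insert f at [13, 21] -> counters=[0,0,0,0,0,0,0,0,0,3,0,0,1,2,0,3,0,0,0,2,0,2,0,0,3,0,2,3,1,0,0,0,0]
Step 22: insert uum at [24, 27] -> counters=[0,0,0,0,0,0,0,0,0,3,0,0,1,2,0,3,0,0,0,2,0,2,0,0,4,0,2,4,1,0,0,0,0]
Final counters=[0,0,0,0,0,0,0,0,0,3,0,0,1,2,0,3,0,0,0,2,0,2,0,0,4,0,2,4,1,0,0,0,0] -> 10 nonzero

Answer: 10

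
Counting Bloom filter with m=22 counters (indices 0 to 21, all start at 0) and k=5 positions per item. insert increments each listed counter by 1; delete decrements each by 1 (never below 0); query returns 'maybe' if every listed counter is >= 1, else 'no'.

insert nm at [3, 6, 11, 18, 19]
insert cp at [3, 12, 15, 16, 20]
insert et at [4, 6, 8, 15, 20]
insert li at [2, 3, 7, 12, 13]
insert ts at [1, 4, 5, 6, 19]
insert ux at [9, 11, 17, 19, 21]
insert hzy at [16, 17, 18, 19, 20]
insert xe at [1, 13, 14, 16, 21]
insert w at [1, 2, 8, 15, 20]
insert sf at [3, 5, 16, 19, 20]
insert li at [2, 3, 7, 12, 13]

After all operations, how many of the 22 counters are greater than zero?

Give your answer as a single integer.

Answer: 20

Derivation:
Step 1: insert nm at [3, 6, 11, 18, 19] -> counters=[0,0,0,1,0,0,1,0,0,0,0,1,0,0,0,0,0,0,1,1,0,0]
Step 2: insert cp at [3, 12, 15, 16, 20] -> counters=[0,0,0,2,0,0,1,0,0,0,0,1,1,0,0,1,1,0,1,1,1,0]
Step 3: insert et at [4, 6, 8, 15, 20] -> counters=[0,0,0,2,1,0,2,0,1,0,0,1,1,0,0,2,1,0,1,1,2,0]
Step 4: insert li at [2, 3, 7, 12, 13] -> counters=[0,0,1,3,1,0,2,1,1,0,0,1,2,1,0,2,1,0,1,1,2,0]
Step 5: insert ts at [1, 4, 5, 6, 19] -> counters=[0,1,1,3,2,1,3,1,1,0,0,1,2,1,0,2,1,0,1,2,2,0]
Step 6: insert ux at [9, 11, 17, 19, 21] -> counters=[0,1,1,3,2,1,3,1,1,1,0,2,2,1,0,2,1,1,1,3,2,1]
Step 7: insert hzy at [16, 17, 18, 19, 20] -> counters=[0,1,1,3,2,1,3,1,1,1,0,2,2,1,0,2,2,2,2,4,3,1]
Step 8: insert xe at [1, 13, 14, 16, 21] -> counters=[0,2,1,3,2,1,3,1,1,1,0,2,2,2,1,2,3,2,2,4,3,2]
Step 9: insert w at [1, 2, 8, 15, 20] -> counters=[0,3,2,3,2,1,3,1,2,1,0,2,2,2,1,3,3,2,2,4,4,2]
Step 10: insert sf at [3, 5, 16, 19, 20] -> counters=[0,3,2,4,2,2,3,1,2,1,0,2,2,2,1,3,4,2,2,5,5,2]
Step 11: insert li at [2, 3, 7, 12, 13] -> counters=[0,3,3,5,2,2,3,2,2,1,0,2,3,3,1,3,4,2,2,5,5,2]
Final counters=[0,3,3,5,2,2,3,2,2,1,0,2,3,3,1,3,4,2,2,5,5,2] -> 20 nonzero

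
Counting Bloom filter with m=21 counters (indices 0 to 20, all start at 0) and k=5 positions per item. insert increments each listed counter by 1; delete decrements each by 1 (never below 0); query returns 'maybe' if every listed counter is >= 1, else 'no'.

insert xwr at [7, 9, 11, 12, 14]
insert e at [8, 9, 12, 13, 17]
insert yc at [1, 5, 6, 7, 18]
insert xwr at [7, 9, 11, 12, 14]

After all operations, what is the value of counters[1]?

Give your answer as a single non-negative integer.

Answer: 1

Derivation:
Step 1: insert xwr at [7, 9, 11, 12, 14] -> counters=[0,0,0,0,0,0,0,1,0,1,0,1,1,0,1,0,0,0,0,0,0]
Step 2: insert e at [8, 9, 12, 13, 17] -> counters=[0,0,0,0,0,0,0,1,1,2,0,1,2,1,1,0,0,1,0,0,0]
Step 3: insert yc at [1, 5, 6, 7, 18] -> counters=[0,1,0,0,0,1,1,2,1,2,0,1,2,1,1,0,0,1,1,0,0]
Step 4: insert xwr at [7, 9, 11, 12, 14] -> counters=[0,1,0,0,0,1,1,3,1,3,0,2,3,1,2,0,0,1,1,0,0]
Final counters=[0,1,0,0,0,1,1,3,1,3,0,2,3,1,2,0,0,1,1,0,0] -> counters[1]=1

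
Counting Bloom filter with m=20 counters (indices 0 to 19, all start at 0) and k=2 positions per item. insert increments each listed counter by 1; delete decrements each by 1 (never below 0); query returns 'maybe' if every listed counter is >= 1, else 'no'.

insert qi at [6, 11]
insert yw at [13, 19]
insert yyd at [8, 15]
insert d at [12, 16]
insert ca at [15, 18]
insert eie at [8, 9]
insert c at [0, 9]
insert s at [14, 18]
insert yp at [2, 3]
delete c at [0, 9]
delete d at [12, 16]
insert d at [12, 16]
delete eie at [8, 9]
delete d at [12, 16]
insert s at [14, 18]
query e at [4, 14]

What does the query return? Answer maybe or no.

Answer: no

Derivation:
Step 1: insert qi at [6, 11] -> counters=[0,0,0,0,0,0,1,0,0,0,0,1,0,0,0,0,0,0,0,0]
Step 2: insert yw at [13, 19] -> counters=[0,0,0,0,0,0,1,0,0,0,0,1,0,1,0,0,0,0,0,1]
Step 3: insert yyd at [8, 15] -> counters=[0,0,0,0,0,0,1,0,1,0,0,1,0,1,0,1,0,0,0,1]
Step 4: insert d at [12, 16] -> counters=[0,0,0,0,0,0,1,0,1,0,0,1,1,1,0,1,1,0,0,1]
Step 5: insert ca at [15, 18] -> counters=[0,0,0,0,0,0,1,0,1,0,0,1,1,1,0,2,1,0,1,1]
Step 6: insert eie at [8, 9] -> counters=[0,0,0,0,0,0,1,0,2,1,0,1,1,1,0,2,1,0,1,1]
Step 7: insert c at [0, 9] -> counters=[1,0,0,0,0,0,1,0,2,2,0,1,1,1,0,2,1,0,1,1]
Step 8: insert s at [14, 18] -> counters=[1,0,0,0,0,0,1,0,2,2,0,1,1,1,1,2,1,0,2,1]
Step 9: insert yp at [2, 3] -> counters=[1,0,1,1,0,0,1,0,2,2,0,1,1,1,1,2,1,0,2,1]
Step 10: delete c at [0, 9] -> counters=[0,0,1,1,0,0,1,0,2,1,0,1,1,1,1,2,1,0,2,1]
Step 11: delete d at [12, 16] -> counters=[0,0,1,1,0,0,1,0,2,1,0,1,0,1,1,2,0,0,2,1]
Step 12: insert d at [12, 16] -> counters=[0,0,1,1,0,0,1,0,2,1,0,1,1,1,1,2,1,0,2,1]
Step 13: delete eie at [8, 9] -> counters=[0,0,1,1,0,0,1,0,1,0,0,1,1,1,1,2,1,0,2,1]
Step 14: delete d at [12, 16] -> counters=[0,0,1,1,0,0,1,0,1,0,0,1,0,1,1,2,0,0,2,1]
Step 15: insert s at [14, 18] -> counters=[0,0,1,1,0,0,1,0,1,0,0,1,0,1,2,2,0,0,3,1]
Query e: check counters[4]=0 counters[14]=2 -> no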